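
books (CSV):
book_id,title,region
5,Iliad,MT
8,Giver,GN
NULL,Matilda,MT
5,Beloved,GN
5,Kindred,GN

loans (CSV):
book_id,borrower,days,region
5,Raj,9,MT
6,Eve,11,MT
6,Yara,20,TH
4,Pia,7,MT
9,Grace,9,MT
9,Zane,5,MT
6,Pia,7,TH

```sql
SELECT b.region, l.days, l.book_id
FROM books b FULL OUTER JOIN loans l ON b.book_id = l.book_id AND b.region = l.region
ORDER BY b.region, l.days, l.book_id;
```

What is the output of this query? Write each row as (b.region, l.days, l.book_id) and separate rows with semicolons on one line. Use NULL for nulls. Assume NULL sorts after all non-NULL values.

(GN, NULL, NULL); (GN, NULL, NULL); (GN, NULL, NULL); (MT, 9, 5); (MT, NULL, NULL); (NULL, 5, 9); (NULL, 7, 4); (NULL, 7, 6); (NULL, 9, 9); (NULL, 11, 6); (NULL, 20, 6)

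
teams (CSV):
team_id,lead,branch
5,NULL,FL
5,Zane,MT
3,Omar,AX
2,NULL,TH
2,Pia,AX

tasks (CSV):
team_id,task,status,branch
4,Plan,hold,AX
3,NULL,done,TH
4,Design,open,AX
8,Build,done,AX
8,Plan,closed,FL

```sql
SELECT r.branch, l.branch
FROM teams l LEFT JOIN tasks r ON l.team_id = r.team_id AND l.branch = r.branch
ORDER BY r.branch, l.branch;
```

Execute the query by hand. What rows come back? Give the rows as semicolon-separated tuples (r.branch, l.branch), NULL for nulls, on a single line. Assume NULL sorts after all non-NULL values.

(NULL, AX); (NULL, AX); (NULL, FL); (NULL, MT); (NULL, TH)

LEFT JOIN keeps every row from `teams`; unmatched rows get NULL for `tasks`'s columns.
Matching on l.team_id = r.team_id AND l.branch = r.branch.
- l (team_id=5, branch=FL) has no partner → padded with NULL.
- l (team_id=5, branch=MT) has no partner → padded with NULL.
- l (team_id=3, branch=AX) has no partner → padded with NULL.
- l (team_id=2, branch=TH) has no partner → padded with NULL.
- l (team_id=2, branch=AX) has no partner → padded with NULL.
After projecting and ordering:
r.branch | l.branch
NULL | AX
NULL | AX
NULL | FL
NULL | MT
NULL | TH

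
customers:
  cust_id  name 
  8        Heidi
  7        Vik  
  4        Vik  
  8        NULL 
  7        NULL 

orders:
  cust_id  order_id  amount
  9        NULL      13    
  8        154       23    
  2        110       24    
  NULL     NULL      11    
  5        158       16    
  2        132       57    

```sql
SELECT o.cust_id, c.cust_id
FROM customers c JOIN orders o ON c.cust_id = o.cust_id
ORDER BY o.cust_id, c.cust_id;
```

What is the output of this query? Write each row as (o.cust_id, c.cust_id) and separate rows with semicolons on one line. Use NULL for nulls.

INNER JOIN keeps only pairs where the ON condition holds.
Matching on c.cust_id = o.cust_id. A NULL in a compared column never satisfies the condition.
- cust_id=8: 1 matching o row(s), so 1 row(s) emitted.
- cust_id=7: no matching o row, dropped.
- cust_id=4: no matching o row, dropped.
- cust_id=8: 1 matching o row(s), so 1 row(s) emitted.
- cust_id=7: no matching o row, dropped.
After projecting and ordering:
o.cust_id | c.cust_id
8 | 8
8 | 8

(8, 8); (8, 8)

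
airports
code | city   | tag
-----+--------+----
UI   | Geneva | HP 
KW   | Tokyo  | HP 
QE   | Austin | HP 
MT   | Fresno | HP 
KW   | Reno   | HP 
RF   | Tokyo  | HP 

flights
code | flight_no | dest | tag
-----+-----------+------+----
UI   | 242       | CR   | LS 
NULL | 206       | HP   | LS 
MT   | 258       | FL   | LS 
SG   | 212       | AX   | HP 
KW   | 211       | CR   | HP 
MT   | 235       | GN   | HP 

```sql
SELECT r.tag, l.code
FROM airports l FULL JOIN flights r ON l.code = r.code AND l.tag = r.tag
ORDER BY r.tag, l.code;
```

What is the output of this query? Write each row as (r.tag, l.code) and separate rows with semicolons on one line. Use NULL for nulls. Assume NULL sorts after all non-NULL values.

(HP, KW); (HP, KW); (HP, MT); (HP, NULL); (LS, NULL); (LS, NULL); (LS, NULL); (NULL, QE); (NULL, RF); (NULL, UI)

FULL OUTER JOIN keeps every row from both sides; unmatched rows get NULL for the other side's columns.
Matching on l.code = r.code AND l.tag = r.tag. A NULL in a compared column never satisfies the condition.
- code=UI, tag=HP: no r row matches, row kept with r columns NULL.
- code=KW, tag=HP: 1 matching r row(s), so 1 row(s) emitted.
- code=QE, tag=HP: no r row matches, row kept with r columns NULL.
- code=MT, tag=HP: 1 matching r row(s), so 1 row(s) emitted.
- code=KW, tag=HP: 1 matching r row(s), so 1 row(s) emitted.
- code=RF, tag=HP: no r row matches, row kept with r columns NULL.
- 4 row(s) from r found no l partner → padded with NULL.
After projecting and ordering:
r.tag | l.code
HP | KW
HP | KW
HP | MT
HP | NULL
LS | NULL
LS | NULL
LS | NULL
NULL | QE
NULL | RF
NULL | UI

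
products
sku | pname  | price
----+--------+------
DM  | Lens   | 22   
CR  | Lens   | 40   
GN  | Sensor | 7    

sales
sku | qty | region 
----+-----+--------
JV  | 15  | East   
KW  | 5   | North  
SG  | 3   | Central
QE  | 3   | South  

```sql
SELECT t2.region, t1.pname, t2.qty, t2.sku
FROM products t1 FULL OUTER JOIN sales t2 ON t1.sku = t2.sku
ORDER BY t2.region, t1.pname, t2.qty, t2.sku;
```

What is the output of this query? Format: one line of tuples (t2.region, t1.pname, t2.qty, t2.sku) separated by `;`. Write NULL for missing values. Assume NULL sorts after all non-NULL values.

FULL OUTER JOIN keeps every row from both sides; unmatched rows get NULL for the other side's columns.
Matching on t1.sku = t2.sku.
- t1[0] sku=DM → no match; kept with NULLs on the t2 side.
- t1[1] sku=CR → no match; kept with NULLs on the t2 side.
- t1[2] sku=GN → no match; kept with NULLs on the t2 side.
- plus 4 unmatched t2 row(s), each kept with NULL t1 columns.
After projecting and ordering:
t2.region | t1.pname | t2.qty | t2.sku
Central | NULL | 3 | SG
East | NULL | 15 | JV
North | NULL | 5 | KW
South | NULL | 3 | QE
NULL | Lens | NULL | NULL
NULL | Lens | NULL | NULL
NULL | Sensor | NULL | NULL

(Central, NULL, 3, SG); (East, NULL, 15, JV); (North, NULL, 5, KW); (South, NULL, 3, QE); (NULL, Lens, NULL, NULL); (NULL, Lens, NULL, NULL); (NULL, Sensor, NULL, NULL)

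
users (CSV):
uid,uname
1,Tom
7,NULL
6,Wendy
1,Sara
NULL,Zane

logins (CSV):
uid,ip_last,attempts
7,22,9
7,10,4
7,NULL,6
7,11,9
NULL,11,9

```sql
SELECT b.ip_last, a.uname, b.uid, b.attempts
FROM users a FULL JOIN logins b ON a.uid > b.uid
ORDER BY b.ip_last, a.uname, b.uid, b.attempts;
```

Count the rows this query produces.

10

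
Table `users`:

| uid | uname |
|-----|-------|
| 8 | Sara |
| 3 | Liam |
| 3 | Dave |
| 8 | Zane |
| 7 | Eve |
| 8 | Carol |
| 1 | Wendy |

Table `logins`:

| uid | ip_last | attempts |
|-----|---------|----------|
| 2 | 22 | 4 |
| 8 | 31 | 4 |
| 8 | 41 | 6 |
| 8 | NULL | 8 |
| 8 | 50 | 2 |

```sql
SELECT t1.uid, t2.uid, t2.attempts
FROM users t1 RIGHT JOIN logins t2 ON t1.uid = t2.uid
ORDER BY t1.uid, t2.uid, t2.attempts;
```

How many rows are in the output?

RIGHT JOIN keeps every row from `logins`; unmatched rows get NULL for `users`'s columns.
Matching on t1.uid = t2.uid.
- t1[0] uid=8 → 4 match(es) in t2 → 4 row(s).
- t1[1] uid=3 → no match.
- t1[2] uid=3 → no match.
- t1[3] uid=8 → 4 match(es) in t2 → 4 row(s).
- t1[4] uid=7 → no match.
- t1[5] uid=8 → 4 match(es) in t2 → 4 row(s).
- t1[6] uid=1 → no match.
- plus 1 unmatched t2 row(s), each kept with NULL t1 columns.
Total: 12 matched + 1 padded = 13 rows.

13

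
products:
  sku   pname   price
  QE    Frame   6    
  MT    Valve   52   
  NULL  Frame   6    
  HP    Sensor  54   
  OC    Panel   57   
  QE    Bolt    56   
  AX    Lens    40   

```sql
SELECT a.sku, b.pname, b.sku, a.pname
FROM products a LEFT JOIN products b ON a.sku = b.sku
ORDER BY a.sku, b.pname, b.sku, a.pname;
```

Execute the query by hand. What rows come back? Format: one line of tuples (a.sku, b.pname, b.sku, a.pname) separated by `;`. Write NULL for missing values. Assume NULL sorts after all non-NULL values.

LEFT JOIN keeps every row from `products a`; unmatched rows get NULL for `products b`'s columns.
Matching on a.sku = b.sku. A NULL in a compared column never satisfies the condition.
- a row (sku=QE): matches 2 b row(s) → 2 output row(s).
- a row (sku=MT): matches 1 b row(s) → 1 output row(s).
- a row (sku=NULL): no match → kept, b columns NULL.
- a row (sku=HP): matches 1 b row(s) → 1 output row(s).
- a row (sku=OC): matches 1 b row(s) → 1 output row(s).
- a row (sku=QE): matches 2 b row(s) → 2 output row(s).
- a row (sku=AX): matches 1 b row(s) → 1 output row(s).
After projecting and ordering:
a.sku | b.pname | b.sku | a.pname
AX | Lens | AX | Lens
HP | Sensor | HP | Sensor
MT | Valve | MT | Valve
OC | Panel | OC | Panel
QE | Bolt | QE | Bolt
QE | Bolt | QE | Frame
QE | Frame | QE | Bolt
QE | Frame | QE | Frame
NULL | NULL | NULL | Frame

(AX, Lens, AX, Lens); (HP, Sensor, HP, Sensor); (MT, Valve, MT, Valve); (OC, Panel, OC, Panel); (QE, Bolt, QE, Bolt); (QE, Bolt, QE, Frame); (QE, Frame, QE, Bolt); (QE, Frame, QE, Frame); (NULL, NULL, NULL, Frame)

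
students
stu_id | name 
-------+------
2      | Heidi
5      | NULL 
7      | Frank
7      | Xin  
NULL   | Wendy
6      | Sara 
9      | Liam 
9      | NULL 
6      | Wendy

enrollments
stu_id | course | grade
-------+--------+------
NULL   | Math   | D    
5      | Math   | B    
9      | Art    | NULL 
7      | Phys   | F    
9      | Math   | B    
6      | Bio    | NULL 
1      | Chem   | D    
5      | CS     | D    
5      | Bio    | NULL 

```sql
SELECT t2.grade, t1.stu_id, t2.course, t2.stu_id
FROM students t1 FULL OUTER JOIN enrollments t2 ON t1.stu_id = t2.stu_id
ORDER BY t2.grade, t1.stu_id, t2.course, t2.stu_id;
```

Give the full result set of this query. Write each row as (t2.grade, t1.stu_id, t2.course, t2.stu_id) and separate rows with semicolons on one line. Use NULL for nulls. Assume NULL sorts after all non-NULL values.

(B, 5, Math, 5); (B, 9, Math, 9); (B, 9, Math, 9); (D, 5, CS, 5); (D, NULL, Chem, 1); (D, NULL, Math, NULL); (F, 7, Phys, 7); (F, 7, Phys, 7); (NULL, 2, NULL, NULL); (NULL, 5, Bio, 5); (NULL, 6, Bio, 6); (NULL, 6, Bio, 6); (NULL, 9, Art, 9); (NULL, 9, Art, 9); (NULL, NULL, NULL, NULL)

FULL OUTER JOIN keeps every row from both sides; unmatched rows get NULL for the other side's columns.
Matching on t1.stu_id = t2.stu_id. A NULL in a compared column never satisfies the condition.
- t1 (stu_id=2) has no partner → padded with NULL.
- t1 (stu_id=5) pairs with 3 row(s) of t2.
- t1 (stu_id=7) pairs with 1 row(s) of t2.
- t1 (stu_id=7) pairs with 1 row(s) of t2.
- t1 (stu_id=NULL) has no partner → padded with NULL.
- t1 (stu_id=6) pairs with 1 row(s) of t2.
- t1 (stu_id=9) pairs with 2 row(s) of t2.
- t1 (stu_id=9) pairs with 2 row(s) of t2.
- t1 (stu_id=6) pairs with 1 row(s) of t2.
- 2 row(s) from t2 found no t1 partner → padded with NULL.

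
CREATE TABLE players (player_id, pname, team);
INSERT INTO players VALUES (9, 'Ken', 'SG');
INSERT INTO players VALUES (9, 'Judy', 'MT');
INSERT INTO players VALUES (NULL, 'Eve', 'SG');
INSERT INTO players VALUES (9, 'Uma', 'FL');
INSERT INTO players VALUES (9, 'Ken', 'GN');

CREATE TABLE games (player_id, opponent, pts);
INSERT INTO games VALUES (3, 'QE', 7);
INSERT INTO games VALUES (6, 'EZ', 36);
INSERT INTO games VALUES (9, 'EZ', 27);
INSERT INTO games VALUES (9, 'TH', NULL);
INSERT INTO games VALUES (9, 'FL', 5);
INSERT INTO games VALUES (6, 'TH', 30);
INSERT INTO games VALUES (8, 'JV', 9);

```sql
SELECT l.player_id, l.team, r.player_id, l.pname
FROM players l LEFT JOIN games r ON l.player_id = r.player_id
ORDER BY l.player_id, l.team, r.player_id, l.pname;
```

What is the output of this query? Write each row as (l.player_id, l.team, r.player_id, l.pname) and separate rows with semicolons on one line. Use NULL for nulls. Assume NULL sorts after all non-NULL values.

LEFT JOIN keeps every row from `players`; unmatched rows get NULL for `games`'s columns.
Matching on l.player_id = r.player_id. A NULL in a compared column never satisfies the condition.
- l row (player_id=9): matches 3 r row(s) → 3 output row(s).
- l row (player_id=9): matches 3 r row(s) → 3 output row(s).
- l row (player_id=NULL): no match → kept, r columns NULL.
- l row (player_id=9): matches 3 r row(s) → 3 output row(s).
- l row (player_id=9): matches 3 r row(s) → 3 output row(s).

(9, FL, 9, Uma); (9, FL, 9, Uma); (9, FL, 9, Uma); (9, GN, 9, Ken); (9, GN, 9, Ken); (9, GN, 9, Ken); (9, MT, 9, Judy); (9, MT, 9, Judy); (9, MT, 9, Judy); (9, SG, 9, Ken); (9, SG, 9, Ken); (9, SG, 9, Ken); (NULL, SG, NULL, Eve)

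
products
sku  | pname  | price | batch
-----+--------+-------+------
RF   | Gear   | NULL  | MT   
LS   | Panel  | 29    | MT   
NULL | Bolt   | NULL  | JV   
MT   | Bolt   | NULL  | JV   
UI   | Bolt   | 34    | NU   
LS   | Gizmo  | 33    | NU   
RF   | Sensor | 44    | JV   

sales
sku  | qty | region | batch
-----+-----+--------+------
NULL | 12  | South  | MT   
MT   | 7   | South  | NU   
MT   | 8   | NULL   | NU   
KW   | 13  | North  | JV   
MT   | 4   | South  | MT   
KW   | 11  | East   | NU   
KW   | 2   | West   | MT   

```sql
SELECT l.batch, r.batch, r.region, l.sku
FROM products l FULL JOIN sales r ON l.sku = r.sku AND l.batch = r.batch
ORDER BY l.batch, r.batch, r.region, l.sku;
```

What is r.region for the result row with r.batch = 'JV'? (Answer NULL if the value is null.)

North

FULL OUTER JOIN keeps every row from both sides; unmatched rows get NULL for the other side's columns.
Matching on l.sku = r.sku AND l.batch = r.batch. A NULL in a compared column never satisfies the condition.
Matched pairs: 0; unmatched l rows kept: 7; unmatched r rows kept: 7.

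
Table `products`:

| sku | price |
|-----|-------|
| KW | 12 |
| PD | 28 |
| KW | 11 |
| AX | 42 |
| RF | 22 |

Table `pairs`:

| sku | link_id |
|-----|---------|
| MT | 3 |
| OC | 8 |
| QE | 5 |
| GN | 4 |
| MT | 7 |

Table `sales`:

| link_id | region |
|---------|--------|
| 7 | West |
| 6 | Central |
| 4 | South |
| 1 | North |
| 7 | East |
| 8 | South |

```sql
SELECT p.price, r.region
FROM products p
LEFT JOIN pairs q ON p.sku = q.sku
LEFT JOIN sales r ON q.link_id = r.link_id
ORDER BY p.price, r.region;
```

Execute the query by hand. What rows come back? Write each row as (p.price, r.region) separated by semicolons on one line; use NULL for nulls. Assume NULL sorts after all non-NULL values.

Evaluate left to right. First `products p LEFT JOIN pairs q` on sku: 5 row(s).
Then LEFT JOIN `sales r` on link_id: each of those 5 rows is kept; rows whose q.link_id has no match in r get NULL for r's columns.

(11, NULL); (12, NULL); (22, NULL); (28, NULL); (42, NULL)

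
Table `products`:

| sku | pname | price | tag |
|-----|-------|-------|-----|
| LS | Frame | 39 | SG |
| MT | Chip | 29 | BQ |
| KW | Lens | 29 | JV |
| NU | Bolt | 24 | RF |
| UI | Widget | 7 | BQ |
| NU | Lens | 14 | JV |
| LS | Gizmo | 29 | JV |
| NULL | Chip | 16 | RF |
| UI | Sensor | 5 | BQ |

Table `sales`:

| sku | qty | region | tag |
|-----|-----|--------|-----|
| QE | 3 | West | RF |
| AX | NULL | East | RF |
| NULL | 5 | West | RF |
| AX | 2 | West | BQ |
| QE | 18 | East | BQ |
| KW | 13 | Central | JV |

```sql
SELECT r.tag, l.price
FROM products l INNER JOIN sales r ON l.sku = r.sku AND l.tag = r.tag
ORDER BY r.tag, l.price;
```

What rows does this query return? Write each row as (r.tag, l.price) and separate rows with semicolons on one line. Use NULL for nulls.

INNER JOIN keeps only pairs where the ON condition holds.
Matching on l.sku = r.sku AND l.tag = r.tag. A NULL in a compared column never satisfies the condition.
- l[0] sku=LS, tag=SG → no match; dropped.
- l[1] sku=MT, tag=BQ → no match; dropped.
- l[2] sku=KW, tag=JV → 1 match(es) in r → 1 row(s).
- l[3] sku=NU, tag=RF → no match; dropped.
- l[4] sku=UI, tag=BQ → no match; dropped.
- l[5] sku=NU, tag=JV → no match; dropped.
- l[6] sku=LS, tag=JV → no match; dropped.
- l[7] sku=NULL, tag=RF → no match; dropped.
- l[8] sku=UI, tag=BQ → no match; dropped.
After projecting and ordering:
r.tag | l.price
JV | 29

(JV, 29)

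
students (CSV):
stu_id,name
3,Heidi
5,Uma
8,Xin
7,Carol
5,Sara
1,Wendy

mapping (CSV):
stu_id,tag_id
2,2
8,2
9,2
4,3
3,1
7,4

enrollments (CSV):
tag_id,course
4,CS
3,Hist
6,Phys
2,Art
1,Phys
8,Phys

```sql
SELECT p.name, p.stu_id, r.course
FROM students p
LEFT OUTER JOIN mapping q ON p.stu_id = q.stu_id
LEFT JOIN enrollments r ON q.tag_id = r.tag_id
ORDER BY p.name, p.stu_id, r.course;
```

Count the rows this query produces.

6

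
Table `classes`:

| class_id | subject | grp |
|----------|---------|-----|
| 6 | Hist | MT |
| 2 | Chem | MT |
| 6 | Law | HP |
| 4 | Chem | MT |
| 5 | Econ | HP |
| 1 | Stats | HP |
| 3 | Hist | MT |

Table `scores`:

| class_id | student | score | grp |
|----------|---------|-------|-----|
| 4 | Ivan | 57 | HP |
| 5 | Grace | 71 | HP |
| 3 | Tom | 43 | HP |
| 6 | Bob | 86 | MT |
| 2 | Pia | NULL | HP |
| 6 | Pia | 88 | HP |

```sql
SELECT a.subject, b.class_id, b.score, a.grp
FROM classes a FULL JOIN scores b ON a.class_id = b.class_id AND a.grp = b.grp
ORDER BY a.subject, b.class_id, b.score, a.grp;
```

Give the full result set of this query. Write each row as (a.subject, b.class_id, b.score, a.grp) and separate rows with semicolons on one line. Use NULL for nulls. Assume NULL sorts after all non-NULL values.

(Chem, NULL, NULL, MT); (Chem, NULL, NULL, MT); (Econ, 5, 71, HP); (Hist, 6, 86, MT); (Hist, NULL, NULL, MT); (Law, 6, 88, HP); (Stats, NULL, NULL, HP); (NULL, 2, NULL, NULL); (NULL, 3, 43, NULL); (NULL, 4, 57, NULL)

FULL OUTER JOIN keeps every row from both sides; unmatched rows get NULL for the other side's columns.
Matching on a.class_id = b.class_id AND a.grp = b.grp.
Matched pairs: 3; unmatched a rows kept: 4; unmatched b rows kept: 3.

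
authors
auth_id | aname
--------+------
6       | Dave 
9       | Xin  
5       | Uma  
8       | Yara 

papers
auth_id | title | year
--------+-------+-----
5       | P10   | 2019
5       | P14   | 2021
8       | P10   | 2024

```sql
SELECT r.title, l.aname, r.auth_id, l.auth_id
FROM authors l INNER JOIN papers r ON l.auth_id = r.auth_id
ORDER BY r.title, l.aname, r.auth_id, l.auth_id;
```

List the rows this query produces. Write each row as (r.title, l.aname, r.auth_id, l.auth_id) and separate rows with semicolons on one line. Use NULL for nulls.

INNER JOIN keeps only pairs where the ON condition holds.
Matching on l.auth_id = r.auth_id.
- l row (auth_id=6): no match → dropped.
- l row (auth_id=9): no match → dropped.
- l row (auth_id=5): matches 2 r row(s) → 2 output row(s).
- l row (auth_id=8): matches 1 r row(s) → 1 output row(s).
After projecting and ordering:
r.title | l.aname | r.auth_id | l.auth_id
P10 | Uma | 5 | 5
P10 | Yara | 8 | 8
P14 | Uma | 5 | 5

(P10, Uma, 5, 5); (P10, Yara, 8, 8); (P14, Uma, 5, 5)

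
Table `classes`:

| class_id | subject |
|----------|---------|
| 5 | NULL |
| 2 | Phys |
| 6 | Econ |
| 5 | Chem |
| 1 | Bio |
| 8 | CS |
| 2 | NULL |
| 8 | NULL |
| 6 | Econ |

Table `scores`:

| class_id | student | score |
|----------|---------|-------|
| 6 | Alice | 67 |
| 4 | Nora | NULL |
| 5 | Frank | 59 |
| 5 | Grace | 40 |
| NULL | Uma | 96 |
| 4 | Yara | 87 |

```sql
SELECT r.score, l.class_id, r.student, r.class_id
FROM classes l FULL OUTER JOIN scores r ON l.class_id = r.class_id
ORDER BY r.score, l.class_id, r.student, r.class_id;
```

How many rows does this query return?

FULL OUTER JOIN keeps every row from both sides; unmatched rows get NULL for the other side's columns.
Matching on l.class_id = r.class_id. A NULL in a compared column never satisfies the condition.
- l row (class_id=5): matches 2 r row(s) → 2 output row(s).
- l row (class_id=2): no match → kept, r columns NULL.
- l row (class_id=6): matches 1 r row(s) → 1 output row(s).
- l row (class_id=5): matches 2 r row(s) → 2 output row(s).
- l row (class_id=1): no match → kept, r columns NULL.
- l row (class_id=8): no match → kept, r columns NULL.
- l row (class_id=2): no match → kept, r columns NULL.
- l row (class_id=8): no match → kept, r columns NULL.
- l row (class_id=6): matches 1 r row(s) → 1 output row(s).
- 3 row(s) from r found no l partner → padded with NULL.
Total: 6 matched + 8 padded = 14 rows.

14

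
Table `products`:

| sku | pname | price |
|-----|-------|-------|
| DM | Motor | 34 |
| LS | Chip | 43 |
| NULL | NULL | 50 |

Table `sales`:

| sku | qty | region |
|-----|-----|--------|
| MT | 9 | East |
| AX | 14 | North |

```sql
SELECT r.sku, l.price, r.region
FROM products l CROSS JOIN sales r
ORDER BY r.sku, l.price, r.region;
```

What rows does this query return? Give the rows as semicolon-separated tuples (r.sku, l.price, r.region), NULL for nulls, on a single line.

(AX, 34, North); (AX, 43, North); (AX, 50, North); (MT, 34, East); (MT, 43, East); (MT, 50, East)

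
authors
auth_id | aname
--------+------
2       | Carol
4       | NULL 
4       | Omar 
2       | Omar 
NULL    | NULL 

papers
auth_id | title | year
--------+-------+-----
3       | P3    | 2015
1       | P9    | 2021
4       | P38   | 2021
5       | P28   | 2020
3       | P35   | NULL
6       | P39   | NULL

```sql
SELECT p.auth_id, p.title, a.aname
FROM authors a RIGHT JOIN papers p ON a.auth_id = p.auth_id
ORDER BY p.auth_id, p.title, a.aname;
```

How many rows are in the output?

RIGHT JOIN keeps every row from `papers`; unmatched rows get NULL for `authors`'s columns.
Matching on a.auth_id = p.auth_id. A NULL in a compared column never satisfies the condition.
- a (auth_id=2) has no partner in p.
- a (auth_id=4) pairs with 1 row(s) of p.
- a (auth_id=4) pairs with 1 row(s) of p.
- a (auth_id=2) has no partner in p.
- a (auth_id=NULL) has no partner in p.
- 5 row(s) from p found no a partner → padded with NULL.
Total: 2 matched + 5 padded = 7 rows.

7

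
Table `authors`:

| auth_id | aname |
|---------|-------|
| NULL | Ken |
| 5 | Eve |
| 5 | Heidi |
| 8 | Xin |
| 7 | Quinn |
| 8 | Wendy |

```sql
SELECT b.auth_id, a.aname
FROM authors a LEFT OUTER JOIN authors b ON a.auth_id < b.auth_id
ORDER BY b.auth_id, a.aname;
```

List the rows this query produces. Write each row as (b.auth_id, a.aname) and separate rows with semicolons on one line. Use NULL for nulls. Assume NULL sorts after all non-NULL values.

(7, Eve); (7, Heidi); (8, Eve); (8, Eve); (8, Heidi); (8, Heidi); (8, Quinn); (8, Quinn); (NULL, Ken); (NULL, Wendy); (NULL, Xin)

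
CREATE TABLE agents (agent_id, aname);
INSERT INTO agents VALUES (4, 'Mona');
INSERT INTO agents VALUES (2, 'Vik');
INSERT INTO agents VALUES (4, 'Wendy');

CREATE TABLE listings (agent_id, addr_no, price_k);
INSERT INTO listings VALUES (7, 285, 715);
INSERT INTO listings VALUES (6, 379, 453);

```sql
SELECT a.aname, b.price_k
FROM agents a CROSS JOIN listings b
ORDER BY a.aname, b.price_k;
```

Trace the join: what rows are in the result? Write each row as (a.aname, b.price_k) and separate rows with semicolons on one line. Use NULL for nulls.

(Mona, 453); (Mona, 715); (Vik, 453); (Vik, 715); (Wendy, 453); (Wendy, 715)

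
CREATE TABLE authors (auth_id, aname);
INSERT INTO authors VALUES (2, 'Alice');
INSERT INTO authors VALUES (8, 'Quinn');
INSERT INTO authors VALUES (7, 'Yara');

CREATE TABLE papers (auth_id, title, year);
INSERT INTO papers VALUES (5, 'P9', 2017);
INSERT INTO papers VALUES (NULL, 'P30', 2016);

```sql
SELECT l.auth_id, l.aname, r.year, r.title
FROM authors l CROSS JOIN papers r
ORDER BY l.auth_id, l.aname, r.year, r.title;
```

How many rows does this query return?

CROSS JOIN pairs every row of `authors` with every row of `papers`: 3 × 2 = 6 rows.

6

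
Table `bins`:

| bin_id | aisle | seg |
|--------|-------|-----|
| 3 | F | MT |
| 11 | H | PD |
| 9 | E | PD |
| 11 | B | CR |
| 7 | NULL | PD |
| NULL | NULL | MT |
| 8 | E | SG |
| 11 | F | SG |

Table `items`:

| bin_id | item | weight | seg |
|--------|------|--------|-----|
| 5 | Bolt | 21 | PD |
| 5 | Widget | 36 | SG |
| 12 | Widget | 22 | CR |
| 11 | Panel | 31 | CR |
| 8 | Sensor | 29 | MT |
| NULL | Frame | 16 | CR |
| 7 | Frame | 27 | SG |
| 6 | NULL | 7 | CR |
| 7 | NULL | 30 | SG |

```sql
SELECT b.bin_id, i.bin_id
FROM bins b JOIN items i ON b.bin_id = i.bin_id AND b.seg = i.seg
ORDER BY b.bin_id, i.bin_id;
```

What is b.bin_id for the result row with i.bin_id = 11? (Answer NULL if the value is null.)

INNER JOIN keeps only pairs where the ON condition holds.
Matching on b.bin_id = i.bin_id AND b.seg = i.seg. A NULL in a compared column never satisfies the condition.
- b row (bin_id=3, seg=MT): no match → dropped.
- b row (bin_id=11, seg=PD): no match → dropped.
- b row (bin_id=9, seg=PD): no match → dropped.
- b row (bin_id=11, seg=CR): matches 1 i row(s) → 1 output row(s).
- b row (bin_id=7, seg=PD): no match → dropped.
- b row (bin_id=NULL, seg=MT): no match → dropped.
- b row (bin_id=8, seg=SG): no match → dropped.
- b row (bin_id=11, seg=SG): no match → dropped.

11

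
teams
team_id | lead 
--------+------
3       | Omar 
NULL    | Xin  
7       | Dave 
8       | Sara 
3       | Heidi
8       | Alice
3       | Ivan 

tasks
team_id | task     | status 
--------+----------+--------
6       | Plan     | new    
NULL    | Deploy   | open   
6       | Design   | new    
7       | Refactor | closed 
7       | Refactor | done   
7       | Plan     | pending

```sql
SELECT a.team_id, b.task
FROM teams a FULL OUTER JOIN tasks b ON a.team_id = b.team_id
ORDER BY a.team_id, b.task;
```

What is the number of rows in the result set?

FULL OUTER JOIN keeps every row from both sides; unmatched rows get NULL for the other side's columns.
Matching on a.team_id = b.team_id. A NULL in a compared column never satisfies the condition.
- a (team_id=3) has no partner → padded with NULL.
- a (team_id=NULL) has no partner → padded with NULL.
- a (team_id=7) pairs with 3 row(s) of b.
- a (team_id=8) has no partner → padded with NULL.
- a (team_id=3) has no partner → padded with NULL.
- a (team_id=8) has no partner → padded with NULL.
- a (team_id=3) has no partner → padded with NULL.
- plus 3 unmatched b row(s), each kept with NULL a columns.
Total: 3 matched + 9 padded = 12 rows.

12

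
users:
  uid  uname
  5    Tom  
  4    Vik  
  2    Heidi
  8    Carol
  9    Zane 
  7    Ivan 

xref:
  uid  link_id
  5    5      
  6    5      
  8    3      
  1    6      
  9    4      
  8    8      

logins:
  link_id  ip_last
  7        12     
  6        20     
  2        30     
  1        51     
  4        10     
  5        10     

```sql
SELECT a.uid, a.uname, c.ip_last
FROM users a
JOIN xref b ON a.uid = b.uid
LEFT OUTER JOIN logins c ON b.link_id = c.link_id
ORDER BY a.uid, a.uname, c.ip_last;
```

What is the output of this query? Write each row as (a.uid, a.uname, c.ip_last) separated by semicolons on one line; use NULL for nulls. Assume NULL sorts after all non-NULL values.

(5, Tom, 10); (8, Carol, NULL); (8, Carol, NULL); (9, Zane, 10)

Step 1 — a INNER JOIN b on uid → 4 row(s).
Then LEFT JOIN `logins c` on link_id: each of those 4 rows is kept; rows whose b.link_id has no match in c get NULL for c's columns.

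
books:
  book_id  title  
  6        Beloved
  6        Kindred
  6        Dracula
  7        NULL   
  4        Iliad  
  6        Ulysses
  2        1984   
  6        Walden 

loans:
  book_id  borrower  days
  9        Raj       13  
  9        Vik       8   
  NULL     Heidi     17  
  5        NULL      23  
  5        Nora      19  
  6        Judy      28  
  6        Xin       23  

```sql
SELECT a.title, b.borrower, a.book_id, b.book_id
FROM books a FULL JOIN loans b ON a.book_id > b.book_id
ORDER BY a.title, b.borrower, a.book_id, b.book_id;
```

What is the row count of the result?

19

FULL OUTER JOIN keeps every row from both sides; unmatched rows get NULL for the other side's columns.
Matching on a.book_id > b.book_id. A NULL in a compared column never satisfies the condition.
Matched pairs: 14; unmatched a rows kept: 2; unmatched b rows kept: 3.
Total: 14 matched + 5 padded = 19 rows.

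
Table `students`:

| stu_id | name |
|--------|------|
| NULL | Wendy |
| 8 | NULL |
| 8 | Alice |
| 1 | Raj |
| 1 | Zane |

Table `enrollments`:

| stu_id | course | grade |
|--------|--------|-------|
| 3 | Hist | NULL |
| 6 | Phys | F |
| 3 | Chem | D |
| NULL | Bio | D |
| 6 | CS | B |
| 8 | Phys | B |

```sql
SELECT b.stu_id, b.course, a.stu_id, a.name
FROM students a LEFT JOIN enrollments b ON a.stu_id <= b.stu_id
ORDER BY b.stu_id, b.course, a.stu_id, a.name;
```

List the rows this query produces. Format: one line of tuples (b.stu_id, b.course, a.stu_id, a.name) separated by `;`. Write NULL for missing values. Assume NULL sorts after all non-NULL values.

(3, Chem, 1, Raj); (3, Chem, 1, Zane); (3, Hist, 1, Raj); (3, Hist, 1, Zane); (6, CS, 1, Raj); (6, CS, 1, Zane); (6, Phys, 1, Raj); (6, Phys, 1, Zane); (8, Phys, 1, Raj); (8, Phys, 1, Zane); (8, Phys, 8, Alice); (8, Phys, 8, NULL); (NULL, NULL, NULL, Wendy)

LEFT JOIN keeps every row from `students`; unmatched rows get NULL for `enrollments`'s columns.
Matching on a.stu_id <= b.stu_id. A NULL in a compared column never satisfies the condition.
Matched pairs: 12; unmatched a rows kept: 1.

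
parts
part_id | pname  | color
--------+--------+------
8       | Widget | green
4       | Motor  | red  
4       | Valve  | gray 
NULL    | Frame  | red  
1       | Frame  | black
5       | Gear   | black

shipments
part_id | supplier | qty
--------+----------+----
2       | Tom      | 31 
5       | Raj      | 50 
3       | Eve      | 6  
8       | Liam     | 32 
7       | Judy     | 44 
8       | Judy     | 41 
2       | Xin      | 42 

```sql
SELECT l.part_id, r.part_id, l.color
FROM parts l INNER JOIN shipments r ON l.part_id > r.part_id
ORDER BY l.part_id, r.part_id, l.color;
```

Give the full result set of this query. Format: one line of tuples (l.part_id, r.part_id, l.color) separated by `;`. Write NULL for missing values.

(4, 2, gray); (4, 2, gray); (4, 2, red); (4, 2, red); (4, 3, gray); (4, 3, red); (5, 2, black); (5, 2, black); (5, 3, black); (8, 2, green); (8, 2, green); (8, 3, green); (8, 5, green); (8, 7, green)

INNER JOIN keeps only pairs where the ON condition holds.
Matching on l.part_id > r.part_id. A NULL in a compared column never satisfies the condition.
Matched pairs: 14.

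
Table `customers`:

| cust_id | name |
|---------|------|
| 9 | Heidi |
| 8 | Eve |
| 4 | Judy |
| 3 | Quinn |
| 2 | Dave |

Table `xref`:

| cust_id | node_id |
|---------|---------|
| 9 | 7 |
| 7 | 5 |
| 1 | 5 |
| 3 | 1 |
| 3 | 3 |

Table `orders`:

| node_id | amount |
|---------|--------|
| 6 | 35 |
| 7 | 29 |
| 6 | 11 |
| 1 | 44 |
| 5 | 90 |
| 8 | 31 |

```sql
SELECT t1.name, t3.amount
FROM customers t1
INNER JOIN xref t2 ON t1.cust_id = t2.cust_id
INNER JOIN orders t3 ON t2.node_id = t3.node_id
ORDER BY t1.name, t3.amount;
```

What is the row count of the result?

Step 1 — t1 INNER JOIN t2 on cust_id → 3 row(s).
Then INNER JOIN `orders t3` on node_id: keep only rows whose t2.node_id appears in t3.
Result: 2 row(s).

2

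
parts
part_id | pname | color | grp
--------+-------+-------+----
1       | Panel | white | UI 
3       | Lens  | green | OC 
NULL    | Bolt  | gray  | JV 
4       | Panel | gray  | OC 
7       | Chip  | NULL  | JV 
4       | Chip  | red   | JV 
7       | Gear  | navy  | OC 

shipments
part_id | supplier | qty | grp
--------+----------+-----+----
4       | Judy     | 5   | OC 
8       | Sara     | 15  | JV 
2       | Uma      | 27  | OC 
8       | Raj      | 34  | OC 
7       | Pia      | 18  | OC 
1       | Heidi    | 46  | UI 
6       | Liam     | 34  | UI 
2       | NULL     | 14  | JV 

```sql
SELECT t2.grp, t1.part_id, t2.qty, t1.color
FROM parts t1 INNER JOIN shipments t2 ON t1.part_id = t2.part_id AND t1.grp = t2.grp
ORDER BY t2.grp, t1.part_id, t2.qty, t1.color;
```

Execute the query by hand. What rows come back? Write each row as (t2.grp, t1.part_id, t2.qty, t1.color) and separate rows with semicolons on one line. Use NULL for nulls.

INNER JOIN keeps only pairs where the ON condition holds.
Matching on t1.part_id = t2.part_id AND t1.grp = t2.grp. A NULL in a compared column never satisfies the condition.
- t1[0] part_id=1, grp=UI → 1 match(es) in t2 → 1 row(s).
- t1[1] part_id=3, grp=OC → no match; dropped.
- t1[2] part_id=NULL, grp=JV → no match; dropped.
- t1[3] part_id=4, grp=OC → 1 match(es) in t2 → 1 row(s).
- t1[4] part_id=7, grp=JV → no match; dropped.
- t1[5] part_id=4, grp=JV → no match; dropped.
- t1[6] part_id=7, grp=OC → 1 match(es) in t2 → 1 row(s).
After projecting and ordering:
t2.grp | t1.part_id | t2.qty | t1.color
OC | 4 | 5 | gray
OC | 7 | 18 | navy
UI | 1 | 46 | white

(OC, 4, 5, gray); (OC, 7, 18, navy); (UI, 1, 46, white)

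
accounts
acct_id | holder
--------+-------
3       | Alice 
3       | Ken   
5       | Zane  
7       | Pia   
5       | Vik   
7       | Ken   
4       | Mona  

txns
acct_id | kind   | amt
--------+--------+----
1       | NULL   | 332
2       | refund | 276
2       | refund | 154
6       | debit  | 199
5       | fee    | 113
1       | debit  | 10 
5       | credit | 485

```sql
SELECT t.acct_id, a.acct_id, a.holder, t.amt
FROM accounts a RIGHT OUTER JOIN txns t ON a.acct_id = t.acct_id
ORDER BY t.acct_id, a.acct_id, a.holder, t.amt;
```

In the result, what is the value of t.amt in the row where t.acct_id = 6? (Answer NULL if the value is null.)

199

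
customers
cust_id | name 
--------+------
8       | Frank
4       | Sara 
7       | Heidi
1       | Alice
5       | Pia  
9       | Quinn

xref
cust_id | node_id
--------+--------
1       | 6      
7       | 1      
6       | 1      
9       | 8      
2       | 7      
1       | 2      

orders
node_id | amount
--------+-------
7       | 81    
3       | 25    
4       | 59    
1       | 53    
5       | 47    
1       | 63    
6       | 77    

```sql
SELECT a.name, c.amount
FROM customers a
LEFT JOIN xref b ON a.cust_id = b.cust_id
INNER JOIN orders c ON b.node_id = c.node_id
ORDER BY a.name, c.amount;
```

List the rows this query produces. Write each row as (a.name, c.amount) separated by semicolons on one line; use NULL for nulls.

Step 1 — a LEFT JOIN b on cust_id → 7 row(s).
Then INNER JOIN `orders c` on node_id: keep only rows whose b.node_id appears in c.

(Alice, 77); (Heidi, 53); (Heidi, 63)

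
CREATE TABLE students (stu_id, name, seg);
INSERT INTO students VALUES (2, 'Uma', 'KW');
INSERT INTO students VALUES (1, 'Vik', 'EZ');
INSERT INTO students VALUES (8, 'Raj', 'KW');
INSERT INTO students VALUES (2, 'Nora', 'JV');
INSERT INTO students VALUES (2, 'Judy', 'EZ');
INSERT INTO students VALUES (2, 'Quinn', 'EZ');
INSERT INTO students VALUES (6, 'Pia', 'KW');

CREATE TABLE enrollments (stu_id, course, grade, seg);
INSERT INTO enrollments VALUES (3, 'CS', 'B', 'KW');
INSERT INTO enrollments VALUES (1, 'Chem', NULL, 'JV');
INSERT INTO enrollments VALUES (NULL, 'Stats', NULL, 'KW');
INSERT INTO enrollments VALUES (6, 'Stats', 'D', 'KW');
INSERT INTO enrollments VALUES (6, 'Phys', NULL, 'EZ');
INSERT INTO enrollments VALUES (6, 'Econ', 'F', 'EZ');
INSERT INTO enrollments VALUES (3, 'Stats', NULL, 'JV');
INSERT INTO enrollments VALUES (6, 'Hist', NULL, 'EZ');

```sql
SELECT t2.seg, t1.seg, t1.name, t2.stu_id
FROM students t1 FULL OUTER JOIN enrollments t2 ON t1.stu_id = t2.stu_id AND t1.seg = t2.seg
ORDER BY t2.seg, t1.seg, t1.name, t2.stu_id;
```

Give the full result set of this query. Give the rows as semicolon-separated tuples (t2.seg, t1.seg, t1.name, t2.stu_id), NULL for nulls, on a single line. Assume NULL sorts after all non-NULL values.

FULL OUTER JOIN keeps every row from both sides; unmatched rows get NULL for the other side's columns.
Matching on t1.stu_id = t2.stu_id AND t1.seg = t2.seg. A NULL in a compared column never satisfies the condition.
- t1[0] stu_id=2, seg=KW → no match; kept with NULLs on the t2 side.
- t1[1] stu_id=1, seg=EZ → no match; kept with NULLs on the t2 side.
- t1[2] stu_id=8, seg=KW → no match; kept with NULLs on the t2 side.
- t1[3] stu_id=2, seg=JV → no match; kept with NULLs on the t2 side.
- t1[4] stu_id=2, seg=EZ → no match; kept with NULLs on the t2 side.
- t1[5] stu_id=2, seg=EZ → no match; kept with NULLs on the t2 side.
- t1[6] stu_id=6, seg=KW → 1 match(es) in t2 → 1 row(s).
- 7 t2 row(s) had no t1 match → kept, t1 columns NULL.

(EZ, NULL, NULL, 6); (EZ, NULL, NULL, 6); (EZ, NULL, NULL, 6); (JV, NULL, NULL, 1); (JV, NULL, NULL, 3); (KW, KW, Pia, 6); (KW, NULL, NULL, 3); (KW, NULL, NULL, NULL); (NULL, EZ, Judy, NULL); (NULL, EZ, Quinn, NULL); (NULL, EZ, Vik, NULL); (NULL, JV, Nora, NULL); (NULL, KW, Raj, NULL); (NULL, KW, Uma, NULL)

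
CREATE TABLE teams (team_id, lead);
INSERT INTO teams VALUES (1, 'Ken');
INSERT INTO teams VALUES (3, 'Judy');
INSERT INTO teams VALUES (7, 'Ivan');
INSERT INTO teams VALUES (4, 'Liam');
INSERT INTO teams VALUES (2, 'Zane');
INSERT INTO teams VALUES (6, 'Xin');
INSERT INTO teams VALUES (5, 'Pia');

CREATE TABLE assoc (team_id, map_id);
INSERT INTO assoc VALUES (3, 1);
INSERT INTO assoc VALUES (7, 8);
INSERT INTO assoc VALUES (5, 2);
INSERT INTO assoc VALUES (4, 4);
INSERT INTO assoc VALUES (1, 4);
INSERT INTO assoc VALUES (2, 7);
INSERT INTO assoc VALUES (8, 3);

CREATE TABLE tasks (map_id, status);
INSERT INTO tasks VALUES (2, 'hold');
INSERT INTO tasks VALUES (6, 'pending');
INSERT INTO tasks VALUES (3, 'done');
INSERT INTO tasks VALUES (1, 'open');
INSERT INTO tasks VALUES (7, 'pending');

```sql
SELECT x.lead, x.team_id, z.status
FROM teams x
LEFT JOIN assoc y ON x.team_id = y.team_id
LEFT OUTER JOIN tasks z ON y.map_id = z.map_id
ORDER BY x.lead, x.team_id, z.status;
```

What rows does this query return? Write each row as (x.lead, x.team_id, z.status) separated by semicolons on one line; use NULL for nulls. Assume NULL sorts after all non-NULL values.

(Ivan, 7, NULL); (Judy, 3, open); (Ken, 1, NULL); (Liam, 4, NULL); (Pia, 5, hold); (Xin, 6, NULL); (Zane, 2, pending)

Evaluate left to right. First `teams x LEFT JOIN assoc y` on team_id: 7 row(s).
Then LEFT JOIN `tasks z` on map_id: each of those 7 rows is kept; rows whose y.map_id has no match in z get NULL for z's columns.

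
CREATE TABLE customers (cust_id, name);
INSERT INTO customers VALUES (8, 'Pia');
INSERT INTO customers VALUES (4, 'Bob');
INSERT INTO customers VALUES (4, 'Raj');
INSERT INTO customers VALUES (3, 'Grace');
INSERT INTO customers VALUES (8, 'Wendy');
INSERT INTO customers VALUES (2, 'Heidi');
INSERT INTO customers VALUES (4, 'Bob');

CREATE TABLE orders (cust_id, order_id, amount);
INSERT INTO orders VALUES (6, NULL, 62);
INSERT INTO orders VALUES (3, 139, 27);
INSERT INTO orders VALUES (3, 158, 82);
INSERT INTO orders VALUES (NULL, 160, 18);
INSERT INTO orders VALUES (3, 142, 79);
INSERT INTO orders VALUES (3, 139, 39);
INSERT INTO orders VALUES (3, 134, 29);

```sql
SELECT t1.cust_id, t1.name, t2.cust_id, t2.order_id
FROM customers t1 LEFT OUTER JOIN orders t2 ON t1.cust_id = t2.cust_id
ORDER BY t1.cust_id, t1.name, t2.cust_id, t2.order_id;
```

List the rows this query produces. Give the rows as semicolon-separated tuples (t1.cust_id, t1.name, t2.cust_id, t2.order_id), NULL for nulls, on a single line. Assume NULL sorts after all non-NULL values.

LEFT JOIN keeps every row from `customers`; unmatched rows get NULL for `orders`'s columns.
Matching on t1.cust_id = t2.cust_id. A NULL in a compared column never satisfies the condition.
Matched pairs: 5; unmatched t1 rows kept: 6.

(2, Heidi, NULL, NULL); (3, Grace, 3, 134); (3, Grace, 3, 139); (3, Grace, 3, 139); (3, Grace, 3, 142); (3, Grace, 3, 158); (4, Bob, NULL, NULL); (4, Bob, NULL, NULL); (4, Raj, NULL, NULL); (8, Pia, NULL, NULL); (8, Wendy, NULL, NULL)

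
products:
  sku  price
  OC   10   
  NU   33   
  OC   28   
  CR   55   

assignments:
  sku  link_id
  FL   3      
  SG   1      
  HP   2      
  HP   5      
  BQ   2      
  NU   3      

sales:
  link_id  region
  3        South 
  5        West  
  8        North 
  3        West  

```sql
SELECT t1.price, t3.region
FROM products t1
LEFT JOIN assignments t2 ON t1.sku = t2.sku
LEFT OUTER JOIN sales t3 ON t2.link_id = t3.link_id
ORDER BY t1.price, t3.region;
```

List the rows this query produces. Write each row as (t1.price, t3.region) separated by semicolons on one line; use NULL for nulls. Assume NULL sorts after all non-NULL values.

Joins associate left-to-right: products LEFT JOIN assignments on sku gives 4 intermediate row(s).
Then LEFT JOIN `sales t3` on link_id: each of those 4 rows is kept; rows whose t2.link_id has no match in t3 get NULL for t3's columns.

(10, NULL); (28, NULL); (33, South); (33, West); (55, NULL)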